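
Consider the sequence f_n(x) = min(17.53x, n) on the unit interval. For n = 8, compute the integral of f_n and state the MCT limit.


f(x) = 17.53x on [0,1]; f_n(x) = min(17.53x, n). At n = 8:
Step 1: f(x) reaches 8 at x = 8/17.53 = 0.456361
Step 2: integral(f_8) = integral(17.53x, 0, 0.456361) + integral(8, 0.456361, 1)
       = 17.53*0.456361^2/2 + 8*(1 - 0.456361)
       = 1.825442 + 4.349116
       = 6.174558
Step 3: As n -> infinity, f_n increases to f, so by MCT integral(f_n) -> integral(f) = 17.53/2 = 8.765.
Convergence: integral(f_8) = 6.174558 -> 8.765 as n -> infinity


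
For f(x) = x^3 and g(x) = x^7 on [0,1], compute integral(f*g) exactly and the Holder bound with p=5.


Step 1: Exact integral of f*g = integral(x^10, 0, 1) = 1/11
     = 0.090909
Step 2: Holder bound with p=5, q=1.25:
  ||f||_p = (integral x^15 dx)^(1/5) = (1/16)^(1/5) = 0.574349
  ||g||_q = (integral x^8.75 dx)^(1/1.25) = (1/9.75)^(1/1.25) = 0.161732
Step 3: Holder bound = ||f||_p * ||g||_q = 0.574349 * 0.161732 = 0.092891
Verification: 0.090909 <= 0.092891 (Holder holds)


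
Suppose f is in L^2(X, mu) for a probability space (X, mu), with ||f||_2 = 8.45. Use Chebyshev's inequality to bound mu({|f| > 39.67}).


Chebyshev/Markov inequality: mu(|f| > eps) <= (||f||_p / eps)^p
Step 1: ||f||_2 / eps = 8.45 / 39.67 = 0.213007
Step 2: Raise to power p = 2:
  (0.213007)^2 = 0.045372
Step 3: Therefore mu(|f| > 39.67) <= 0.045372


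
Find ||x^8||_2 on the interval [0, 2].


Step 1: ||f||_2 = (integral_0^2 |x^8|^2 dx)^(1/2)
     = (integral_0^2 x^16 dx)^(1/2)
Step 2: integral_0^2 x^16 dx = [x^17/(17)] from 0 to 2 = 2^17/17
     = 131072/17 = 7710.117647
Step 3: ||f||_2 = (7710.117647)^(1/2) = 87.807276


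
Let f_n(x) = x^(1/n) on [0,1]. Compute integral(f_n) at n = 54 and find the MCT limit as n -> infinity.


At n = 54: f_54(x) = x^(1/54).
Step 1: integral(x^(1/54), 0, 1) = [x^(1/54+1) / (1/54+1)] from 0 to 1
     = 1 / (1/54 + 1) = 1 / ((54+1)/54) = 54/(54+1)
     = 54/55 = 0.981818
Step 2: As n -> infinity, f_n(x) = x^(1/n) -> 1 for x in (0,1], and f_n is increasing in n.
By MCT, lim_n integral(f_n) = integral(lim_n f_n) = integral(1, 0, 1) = 1.
Step 3: Verify convergence: 54/55 = 0.981818 -> 1


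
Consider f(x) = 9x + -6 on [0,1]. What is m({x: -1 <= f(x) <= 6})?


f^(-1)([-1, 6]) = {x : -1 <= 9x + -6 <= 6}
Solving: (-1 - -6)/9 <= x <= (6 - -6)/9
= [0.555556, 1.333333]
Intersecting with [0,1]: [0.555556, 1]
Measure = 1 - 0.555556 = 0.444444


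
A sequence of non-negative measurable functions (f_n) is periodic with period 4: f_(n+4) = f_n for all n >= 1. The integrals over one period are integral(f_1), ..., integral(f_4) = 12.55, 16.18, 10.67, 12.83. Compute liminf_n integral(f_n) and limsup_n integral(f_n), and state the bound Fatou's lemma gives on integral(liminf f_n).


The sequence (integral(f_n)) is periodic with period 4, repeating the values 12.55, 16.18, 10.67, 12.83 indefinitely.
Step 1: For a periodic sequence, every tail (a_m, a_(m+1), ...) contains all 4 period values infinitely often.
Step 2: Hence inf of every tail = min of the period values = min(12.55, 16.18, 10.67, 12.83) = 10.67.
        liminf_n integral(f_n) = sup over m of (inf of tail from m) = 10.67.
Step 3: Similarly sup of every tail = max of the period values = 16.18.
        limsup_n integral(f_n) = 16.18.
Step 4: Fatou's lemma: integral(liminf_n f_n) <= liminf_n integral(f_n) = 10.67.
        So the integral of the pointwise liminf is at most 10.67.


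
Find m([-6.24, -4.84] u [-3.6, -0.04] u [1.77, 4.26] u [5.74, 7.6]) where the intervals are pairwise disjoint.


For pairwise disjoint intervals, m(union) = sum of lengths.
= (-4.84 - -6.24) + (-0.04 - -3.6) + (4.26 - 1.77) + (7.6 - 5.74)
= 1.4 + 3.56 + 2.49 + 1.86
= 9.31


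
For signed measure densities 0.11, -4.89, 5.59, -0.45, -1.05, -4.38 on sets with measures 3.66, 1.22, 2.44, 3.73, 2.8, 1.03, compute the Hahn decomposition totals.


Step 1: Compute signed measure on each set:
  Set 1: 0.11 * 3.66 = 0.4026
  Set 2: -4.89 * 1.22 = -5.9658
  Set 3: 5.59 * 2.44 = 13.6396
  Set 4: -0.45 * 3.73 = -1.6785
  Set 5: -1.05 * 2.8 = -2.94
  Set 6: -4.38 * 1.03 = -4.5114
Step 2: Total signed measure = (0.4026) + (-5.9658) + (13.6396) + (-1.6785) + (-2.94) + (-4.5114)
     = -1.0535
Step 3: Positive part mu+(X) = sum of positive contributions = 14.0422
Step 4: Negative part mu-(X) = |sum of negative contributions| = 15.0957


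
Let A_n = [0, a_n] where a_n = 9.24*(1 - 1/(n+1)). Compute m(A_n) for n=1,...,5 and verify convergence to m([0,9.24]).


By continuity of measure from below: if A_n increases to A, then m(A_n) -> m(A).
Here A = [0, 9.24], so m(A) = 9.24
Step 1: a_1 = 9.24*(1 - 1/2) = 4.62, m(A_1) = 4.62
Step 2: a_2 = 9.24*(1 - 1/3) = 6.16, m(A_2) = 6.16
Step 3: a_3 = 9.24*(1 - 1/4) = 6.93, m(A_3) = 6.93
Step 4: a_4 = 9.24*(1 - 1/5) = 7.392, m(A_4) = 7.392
Step 5: a_5 = 9.24*(1 - 1/6) = 7.7, m(A_5) = 7.7
Limit: m(A_n) -> m([0,9.24]) = 9.24


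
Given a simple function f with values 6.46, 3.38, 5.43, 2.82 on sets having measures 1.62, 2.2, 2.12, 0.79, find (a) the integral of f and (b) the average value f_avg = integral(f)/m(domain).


Step 1: Integral = sum(value_i * measure_i)
= 6.46*1.62 + 3.38*2.2 + 5.43*2.12 + 2.82*0.79
= 10.4652 + 7.436 + 11.5116 + 2.2278
= 31.6406
Step 2: Total measure of domain = 1.62 + 2.2 + 2.12 + 0.79 = 6.73
Step 3: Average value = 31.6406 / 6.73 = 4.701426


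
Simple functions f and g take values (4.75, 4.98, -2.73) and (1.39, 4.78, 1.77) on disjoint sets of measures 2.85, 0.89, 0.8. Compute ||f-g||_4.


Step 1: Compute differences f_i - g_i:
  4.75 - 1.39 = 3.36
  4.98 - 4.78 = 0.2
  -2.73 - 1.77 = -4.5
Step 2: Compute |diff|^4 * measure for each set:
  |3.36|^4 * 2.85 = 127.455068 * 2.85 = 363.246944
  |0.2|^4 * 0.89 = 0.0016 * 0.89 = 0.001424
  |-4.5|^4 * 0.8 = 410.0625 * 0.8 = 328.05
Step 3: Sum = 691.298368
Step 4: ||f-g||_4 = (691.298368)^(1/4) = 5.127626


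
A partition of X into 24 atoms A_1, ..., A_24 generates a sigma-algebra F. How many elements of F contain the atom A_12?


Each element of F is a union of some subset S of the 24 atoms.
The element contains A_12 iff A_12 is in S.
So we count subsets S of {A_1,...,A_24} with A_12 in S: choose freely among the other 23 atoms.
Count = 2^(24-1) = 2^23 = 8388608.


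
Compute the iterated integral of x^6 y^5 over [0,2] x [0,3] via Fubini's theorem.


By Fubini's theorem, the double integral factors as a product of single integrals:
Step 1: integral_0^2 x^6 dx = [x^7/7] from 0 to 2
     = 2^7/7 = 18.285714
Step 2: integral_0^3 y^5 dy = [y^6/6] from 0 to 3
     = 3^6/6 = 121.5
Step 3: Double integral = 18.285714 * 121.5 = 2221.714286


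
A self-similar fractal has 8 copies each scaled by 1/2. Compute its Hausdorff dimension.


For a self-similar set with N copies scaled by 1/r:
dim_H = log(N)/log(r) = log(8)/log(2)
= 2.079442/0.693147
= 3


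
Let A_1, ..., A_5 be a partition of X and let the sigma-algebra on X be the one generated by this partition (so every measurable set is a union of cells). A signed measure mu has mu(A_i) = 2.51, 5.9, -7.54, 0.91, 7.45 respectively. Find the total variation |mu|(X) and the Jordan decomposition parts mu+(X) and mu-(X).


Step 1: Every measurable set is a union of atoms (the cells / points), so a Hahn decomposition is
  obtained by grouping atoms by sign: P = union of atoms with mu > 0, N = union of the remaining atoms.
  Atoms in P (indices): 1, 2, 4, 5;  atoms in N (indices): 3
  Positive values: 2.51, 5.9, 0.91, 7.45
  Negative values: -7.54
Step 2: mu+(X) = mu(P) = sum of positive atom values = 16.77
Step 3: mu-(X) = -mu(N) = sum of |negative atom values| = 7.54
Step 4: |mu|(X) = mu+(X) + mu-(X) = 16.77 + 7.54 = 24.31


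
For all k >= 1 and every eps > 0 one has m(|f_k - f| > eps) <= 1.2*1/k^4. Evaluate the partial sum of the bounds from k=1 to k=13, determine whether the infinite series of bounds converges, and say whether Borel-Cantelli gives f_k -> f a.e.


Step 1: List the terms 1.2*1/k^4 for k = 1 to 13:
  k=1: 1.2
  k=2: 0.075
  k=3: 0.014815
  k=4: 0.004687
  k=5: 0.00192
  k=6: 9.259259e-04
  k=7: 4.997918e-04
  k=8: 2.929687e-04
  k=9: 1.828989e-04
  k=10: 1.200000e-04
  k=11: 8.196161e-05
  k=12: 5.787037e-05
  k=13: 4.201534e-05
Step 2: Partial sum = 1.2 + 0.075 + 0.014815 + 0.004687 + 0.00192 + 9.259259e-04 + 4.997918e-04 + 2.929687e-04 + 1.828989e-04 + 1.200000e-04 + 8.196161e-05 + 5.787037e-05 + 4.201534e-05
     = 1.298626
Step 3: The full series sum_(k>=1) 1.2*1/k^4 converges (p-series with p = 4 > 1; a constant multiple of a convergent series converges).
Step 4: Fix eps > 0. Since sum_k m(|f_k - f| > eps) < infinity, the Borel-Cantelli lemma gives
        m(limsup_k {|f_k - f| > eps}) = 0, i.e. for a.e. x, |f_k(x) - f(x)| <= eps for all large k.
        Applying this with eps = 1/j for j = 1, 2, ... and intersecting the countably many full-measure sets,
        for a.e. x we get limsup_k |f_k(x) - f(x)| <= 1/j for every j, hence f_k -> f almost everywhere.
Conclusion: series converges; Borel-Cantelli yields f_k -> f a.e.


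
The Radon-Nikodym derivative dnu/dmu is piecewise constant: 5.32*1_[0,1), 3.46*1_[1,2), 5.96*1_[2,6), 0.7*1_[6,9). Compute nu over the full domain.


Integrate each piece of the Radon-Nikodym derivative:
Step 1: integral_0^1 5.32 dx = 5.32*(1-0) = 5.32*1 = 5.32
Step 2: integral_1^2 3.46 dx = 3.46*(2-1) = 3.46*1 = 3.46
Step 3: integral_2^6 5.96 dx = 5.96*(6-2) = 5.96*4 = 23.84
Step 4: integral_6^9 0.7 dx = 0.7*(9-6) = 0.7*3 = 2.1
Total: 5.32 + 3.46 + 23.84 + 2.1 = 34.72


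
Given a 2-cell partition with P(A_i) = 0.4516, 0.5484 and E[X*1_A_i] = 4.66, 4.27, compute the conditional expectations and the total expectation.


For each cell A_i: E[X|A_i] = E[X*1_A_i] / P(A_i)
Step 1: E[X|A_1] = 4.66 / 0.4516 = 10.318866
Step 2: E[X|A_2] = 4.27 / 0.5484 = 7.786287
Verification: E[X] = sum E[X*1_A_i] = 4.66 + 4.27 = 8.93


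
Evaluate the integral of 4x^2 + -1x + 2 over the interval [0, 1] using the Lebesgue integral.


The Lebesgue integral of a Riemann-integrable function agrees with the Riemann integral.
Antiderivative F(x) = (4/3)x^3 + (-1/2)x^2 + 2x
F(1) = (4/3)*1^3 + (-1/2)*1^2 + 2*1
     = (4/3)*1 + (-1/2)*1 + 2*1
     = 1.333333 + -0.5 + 2
     = 2.833333
F(0) = 0.0
Integral = F(1) - F(0) = 2.833333 - 0.0 = 2.833333


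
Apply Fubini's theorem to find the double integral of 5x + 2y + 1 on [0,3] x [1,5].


By Fubini, integrate in x first, then y.
Step 1: Fix y, integrate over x in [0,3]:
  integral(5x + 2y + 1, x=0..3)
  = 5*(3^2 - 0^2)/2 + (2y + 1)*(3 - 0)
  = 22.5 + (2y + 1)*3
  = 22.5 + 6y + 3
  = 25.5 + 6y
Step 2: Integrate over y in [1,5]:
  integral(25.5 + 6y, y=1..5)
  = 25.5*4 + 6*(5^2 - 1^2)/2
  = 102 + 72
  = 174


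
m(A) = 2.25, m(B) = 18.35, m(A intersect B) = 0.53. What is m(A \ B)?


m(A \ B) = m(A) - m(A n B)
= 2.25 - 0.53
= 1.72


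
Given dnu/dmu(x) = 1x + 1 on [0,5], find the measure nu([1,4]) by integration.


nu(A) = integral_A (dnu/dmu) dmu = integral_1^4 (1x + 1) dx
Step 1: Antiderivative F(x) = (1/2)x^2 + 1x
Step 2: F(4) = (1/2)*4^2 + 1*4 = 8 + 4 = 12
Step 3: F(1) = (1/2)*1^2 + 1*1 = 0.5 + 1 = 1.5
Step 4: nu([1,4]) = F(4) - F(1) = 12 - 1.5 = 10.5


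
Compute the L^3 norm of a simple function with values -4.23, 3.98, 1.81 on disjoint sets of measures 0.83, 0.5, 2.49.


Step 1: Compute |f_i|^3 for each value:
  |-4.23|^3 = 75.686967
  |3.98|^3 = 63.044792
  |1.81|^3 = 5.929741
Step 2: Multiply by measures and sum:
  75.686967 * 0.83 = 62.820183
  63.044792 * 0.5 = 31.522396
  5.929741 * 2.49 = 14.765055
Sum = 62.820183 + 31.522396 + 14.765055 = 109.107634
Step 3: Take the p-th root:
||f||_3 = (109.107634)^(1/3) = 4.778428


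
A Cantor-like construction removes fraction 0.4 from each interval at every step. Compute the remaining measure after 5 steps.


Step 1: At each step, fraction remaining = 1 - 0.4 = 0.6
Step 2: After 5 steps, measure = (0.6)^5
Step 3: Computing the power step by step:
  After step 1: 0.6
  After step 2: 0.36
  After step 3: 0.216
  After step 4: 0.1296
  After step 5: 0.07776
Result = 0.07776


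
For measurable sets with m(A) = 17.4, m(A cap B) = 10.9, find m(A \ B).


m(A \ B) = m(A) - m(A n B)
= 17.4 - 10.9
= 6.5


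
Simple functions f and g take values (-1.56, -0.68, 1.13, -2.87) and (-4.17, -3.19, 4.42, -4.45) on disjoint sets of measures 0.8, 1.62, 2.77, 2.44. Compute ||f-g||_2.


Step 1: Compute differences f_i - g_i:
  -1.56 - -4.17 = 2.61
  -0.68 - -3.19 = 2.51
  1.13 - 4.42 = -3.29
  -2.87 - -4.45 = 1.58
Step 2: Compute |diff|^2 * measure for each set:
  |2.61|^2 * 0.8 = 6.8121 * 0.8 = 5.44968
  |2.51|^2 * 1.62 = 6.3001 * 1.62 = 10.206162
  |-3.29|^2 * 2.77 = 10.8241 * 2.77 = 29.982757
  |1.58|^2 * 2.44 = 2.4964 * 2.44 = 6.091216
Step 3: Sum = 51.729815
Step 4: ||f-g||_2 = (51.729815)^(1/2) = 7.192344


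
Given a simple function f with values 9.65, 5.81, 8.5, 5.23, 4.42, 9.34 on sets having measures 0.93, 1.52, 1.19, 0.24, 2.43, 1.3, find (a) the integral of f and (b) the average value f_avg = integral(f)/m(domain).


Step 1: Integral = sum(value_i * measure_i)
= 9.65*0.93 + 5.81*1.52 + 8.5*1.19 + 5.23*0.24 + 4.42*2.43 + 9.34*1.3
= 8.9745 + 8.8312 + 10.115 + 1.2552 + 10.7406 + 12.142
= 52.0585
Step 2: Total measure of domain = 0.93 + 1.52 + 1.19 + 0.24 + 2.43 + 1.3 = 7.61
Step 3: Average value = 52.0585 / 7.61 = 6.840802


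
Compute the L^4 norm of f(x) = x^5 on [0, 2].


Step 1: ||f||_4 = (integral_0^2 |x^5|^4 dx)^(1/4)
     = (integral_0^2 x^20 dx)^(1/4)
Step 2: integral_0^2 x^20 dx = [x^21/(21)] from 0 to 2 = 2^21/21
     = 2097152/21 = 99864.380952
Step 3: ||f||_4 = (99864.380952)^(1/4) = 17.776762


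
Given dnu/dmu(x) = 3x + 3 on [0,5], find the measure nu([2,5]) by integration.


nu(A) = integral_A (dnu/dmu) dmu = integral_2^5 (3x + 3) dx
Step 1: Antiderivative F(x) = (3/2)x^2 + 3x
Step 2: F(5) = (3/2)*5^2 + 3*5 = 37.5 + 15 = 52.5
Step 3: F(2) = (3/2)*2^2 + 3*2 = 6 + 6 = 12
Step 4: nu([2,5]) = F(5) - F(2) = 52.5 - 12 = 40.5


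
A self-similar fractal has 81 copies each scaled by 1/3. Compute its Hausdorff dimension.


For a self-similar set with N copies scaled by 1/r:
dim_H = log(N)/log(r) = log(81)/log(3)
= 4.394449/1.098612
= 4


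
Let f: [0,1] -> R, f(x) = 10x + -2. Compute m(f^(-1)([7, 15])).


f^(-1)([7, 15]) = {x : 7 <= 10x + -2 <= 15}
Solving: (7 - -2)/10 <= x <= (15 - -2)/10
= [0.9, 1.7]
Intersecting with [0,1]: [0.9, 1]
Measure = 1 - 0.9 = 0.1


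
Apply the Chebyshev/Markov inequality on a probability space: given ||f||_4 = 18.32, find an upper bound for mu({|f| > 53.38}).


Chebyshev/Markov inequality: mu(|f| > eps) <= (||f||_p / eps)^p
Step 1: ||f||_4 / eps = 18.32 / 53.38 = 0.3432
Step 2: Raise to power p = 4:
  (0.3432)^4 = 0.013874
Step 3: Therefore mu(|f| > 53.38) <= 0.013874


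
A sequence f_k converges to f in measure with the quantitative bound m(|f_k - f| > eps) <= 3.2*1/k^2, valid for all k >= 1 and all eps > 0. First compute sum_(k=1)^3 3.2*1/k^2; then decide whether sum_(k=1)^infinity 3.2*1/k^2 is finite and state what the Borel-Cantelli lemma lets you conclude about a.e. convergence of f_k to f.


Step 1: List the terms 3.2*1/k^2 for k = 1 to 3:
  k=1: 3.2
  k=2: 0.8
  k=3: 0.355556
Step 2: Partial sum = 3.2 + 0.8 + 0.355556
     = 4.355556
Step 3: The full series sum_(k>=1) 3.2*1/k^2 converges (p-series with p = 2 > 1; a constant multiple of a convergent series converges).
Step 4: Fix eps > 0. Since sum_k m(|f_k - f| > eps) < infinity, the Borel-Cantelli lemma gives
        m(limsup_k {|f_k - f| > eps}) = 0, i.e. for a.e. x, |f_k(x) - f(x)| <= eps for all large k.
        Applying this with eps = 1/j for j = 1, 2, ... and intersecting the countably many full-measure sets,
        for a.e. x we get limsup_k |f_k(x) - f(x)| <= 1/j for every j, hence f_k -> f almost everywhere.
Conclusion: series converges; Borel-Cantelli yields f_k -> f a.e.


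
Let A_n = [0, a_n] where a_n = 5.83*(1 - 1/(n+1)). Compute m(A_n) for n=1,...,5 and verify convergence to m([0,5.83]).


By continuity of measure from below: if A_n increases to A, then m(A_n) -> m(A).
Here A = [0, 5.83], so m(A) = 5.83
Step 1: a_1 = 5.83*(1 - 1/2) = 2.915, m(A_1) = 2.915
Step 2: a_2 = 5.83*(1 - 1/3) = 3.8867, m(A_2) = 3.8867
Step 3: a_3 = 5.83*(1 - 1/4) = 4.3725, m(A_3) = 4.3725
Step 4: a_4 = 5.83*(1 - 1/5) = 4.664, m(A_4) = 4.664
Step 5: a_5 = 5.83*(1 - 1/6) = 4.8583, m(A_5) = 4.8583
Limit: m(A_n) -> m([0,5.83]) = 5.83


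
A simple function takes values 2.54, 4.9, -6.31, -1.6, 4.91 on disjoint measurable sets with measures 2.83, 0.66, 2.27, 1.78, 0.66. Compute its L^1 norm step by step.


Step 1: Compute |f_i|^1 for each value:
  |2.54|^1 = 2.54
  |4.9|^1 = 4.9
  |-6.31|^1 = 6.31
  |-1.6|^1 = 1.6
  |4.91|^1 = 4.91
Step 2: Multiply by measures and sum:
  2.54 * 2.83 = 7.1882
  4.9 * 0.66 = 3.234
  6.31 * 2.27 = 14.3237
  1.6 * 1.78 = 2.848
  4.91 * 0.66 = 3.2406
Sum = 7.1882 + 3.234 + 14.3237 + 2.848 + 3.2406 = 30.8345
Step 3: Take the p-th root:
||f||_1 = (30.8345)^(1/1) = 30.8345


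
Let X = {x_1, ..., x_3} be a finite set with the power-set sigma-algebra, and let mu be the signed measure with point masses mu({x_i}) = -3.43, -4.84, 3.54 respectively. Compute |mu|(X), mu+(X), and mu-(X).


Step 1: Every measurable set is a union of atoms (the cells / points), so a Hahn decomposition is
  obtained by grouping atoms by sign: P = union of atoms with mu > 0, N = union of the remaining atoms.
  Atoms in P (indices): 3;  atoms in N (indices): 1, 2
  Positive values: 3.54
  Negative values: -3.43, -4.84
Step 2: mu+(X) = mu(P) = sum of positive atom values = 3.54
Step 3: mu-(X) = -mu(N) = sum of |negative atom values| = 8.27
Step 4: |mu|(X) = mu+(X) + mu-(X) = 3.54 + 8.27 = 11.81


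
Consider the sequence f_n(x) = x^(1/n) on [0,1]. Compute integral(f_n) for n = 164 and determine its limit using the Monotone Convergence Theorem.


At n = 164: f_164(x) = x^(1/164).
Step 1: integral(x^(1/164), 0, 1) = [x^(1/164+1) / (1/164+1)] from 0 to 1
     = 1 / (1/164 + 1) = 1 / ((164+1)/164) = 164/(164+1)
     = 164/165 = 0.993939
Step 2: As n -> infinity, f_n(x) = x^(1/n) -> 1 for x in (0,1], and f_n is increasing in n.
By MCT, lim_n integral(f_n) = integral(lim_n f_n) = integral(1, 0, 1) = 1.
Step 3: Verify convergence: 164/165 = 0.993939 -> 1


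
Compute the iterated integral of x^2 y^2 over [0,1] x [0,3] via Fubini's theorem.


By Fubini's theorem, the double integral factors as a product of single integrals:
Step 1: integral_0^1 x^2 dx = [x^3/3] from 0 to 1
     = 1^3/3 = 0.333333
Step 2: integral_0^3 y^2 dy = [y^3/3] from 0 to 3
     = 3^3/3 = 9
Step 3: Double integral = 0.333333 * 9 = 3


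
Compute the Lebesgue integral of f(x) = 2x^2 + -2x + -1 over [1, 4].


The Lebesgue integral of a Riemann-integrable function agrees with the Riemann integral.
Antiderivative F(x) = (2/3)x^3 + (-2/2)x^2 + -1x
F(4) = (2/3)*4^3 + (-2/2)*4^2 + -1*4
     = (2/3)*64 + (-2/2)*16 + -1*4
     = 42.666667 + -16 + -4
     = 22.666667
F(1) = -1.333333
Integral = F(4) - F(1) = 22.666667 - -1.333333 = 24


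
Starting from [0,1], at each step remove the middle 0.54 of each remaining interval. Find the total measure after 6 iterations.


Step 1: At each step, fraction remaining = 1 - 0.54 = 0.46
Step 2: After 6 steps, measure = (0.46)^6
Step 3: Computing the power step by step:
  After step 1: 0.46
  After step 2: 0.2116
  After step 3: 0.097336
  After step 4: 0.044775
  After step 5: 0.020596
  ...
Result = 0.009474


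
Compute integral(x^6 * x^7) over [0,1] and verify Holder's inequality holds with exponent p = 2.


Step 1: Exact integral of f*g = integral(x^13, 0, 1) = 1/14
     = 0.071429
Step 2: Holder bound with p=2, q=2:
  ||f||_p = (integral x^12 dx)^(1/2) = (1/13)^(1/2) = 0.27735
  ||g||_q = (integral x^14 dx)^(1/2) = (1/15)^(1/2) = 0.258199
Step 3: Holder bound = ||f||_p * ||g||_q = 0.27735 * 0.258199 = 0.071611
Verification: 0.071429 <= 0.071611 (Holder holds)


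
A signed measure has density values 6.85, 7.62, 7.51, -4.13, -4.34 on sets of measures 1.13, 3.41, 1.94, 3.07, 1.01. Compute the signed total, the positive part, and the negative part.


Step 1: Compute signed measure on each set:
  Set 1: 6.85 * 1.13 = 7.7405
  Set 2: 7.62 * 3.41 = 25.9842
  Set 3: 7.51 * 1.94 = 14.5694
  Set 4: -4.13 * 3.07 = -12.6791
  Set 5: -4.34 * 1.01 = -4.3834
Step 2: Total signed measure = (7.7405) + (25.9842) + (14.5694) + (-12.6791) + (-4.3834)
     = 31.2316
Step 3: Positive part mu+(X) = sum of positive contributions = 48.2941
Step 4: Negative part mu-(X) = |sum of negative contributions| = 17.0625


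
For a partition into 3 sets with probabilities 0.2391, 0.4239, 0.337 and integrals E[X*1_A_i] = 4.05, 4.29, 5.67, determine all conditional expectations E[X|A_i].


For each cell A_i: E[X|A_i] = E[X*1_A_i] / P(A_i)
Step 1: E[X|A_1] = 4.05 / 0.2391 = 16.938519
Step 2: E[X|A_2] = 4.29 / 0.4239 = 10.120311
Step 3: E[X|A_3] = 5.67 / 0.337 = 16.824926
Verification: E[X] = sum E[X*1_A_i] = 4.05 + 4.29 + 5.67 = 14.01


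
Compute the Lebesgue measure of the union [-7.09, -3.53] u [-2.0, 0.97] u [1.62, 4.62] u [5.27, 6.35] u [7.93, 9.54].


For pairwise disjoint intervals, m(union) = sum of lengths.
= (-3.53 - -7.09) + (0.97 - -2.0) + (4.62 - 1.62) + (6.35 - 5.27) + (9.54 - 7.93)
= 3.56 + 2.97 + 3 + 1.08 + 1.61
= 12.22


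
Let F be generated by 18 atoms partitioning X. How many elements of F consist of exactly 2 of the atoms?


Each element of F is a union of some subset of the 18 atoms.
Elements that are unions of exactly 2 atoms correspond to 2-element subsets of the 18 atoms.
Count = C(18, 2) = 18! / (2! * 16!) = 153.


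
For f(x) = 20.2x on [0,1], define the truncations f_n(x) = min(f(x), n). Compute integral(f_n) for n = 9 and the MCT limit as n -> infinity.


f(x) = 20.2x on [0,1]; f_n(x) = min(20.2x, n). At n = 9:
Step 1: f(x) reaches 9 at x = 9/20.2 = 0.445545
Step 2: integral(f_9) = integral(20.2x, 0, 0.445545) + integral(9, 0.445545, 1)
       = 20.2*0.445545^2/2 + 9*(1 - 0.445545)
       = 2.00495 + 4.990099
       = 6.99505
Step 3: As n -> infinity, f_n increases to f, so by MCT integral(f_n) -> integral(f) = 20.2/2 = 10.1.
Convergence: integral(f_9) = 6.99505 -> 10.1 as n -> infinity


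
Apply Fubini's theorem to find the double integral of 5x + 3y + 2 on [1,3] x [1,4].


By Fubini, integrate in x first, then y.
Step 1: Fix y, integrate over x in [1,3]:
  integral(5x + 3y + 2, x=1..3)
  = 5*(3^2 - 1^2)/2 + (3y + 2)*(3 - 1)
  = 20 + (3y + 2)*2
  = 20 + 6y + 4
  = 24 + 6y
Step 2: Integrate over y in [1,4]:
  integral(24 + 6y, y=1..4)
  = 24*3 + 6*(4^2 - 1^2)/2
  = 72 + 45
  = 117


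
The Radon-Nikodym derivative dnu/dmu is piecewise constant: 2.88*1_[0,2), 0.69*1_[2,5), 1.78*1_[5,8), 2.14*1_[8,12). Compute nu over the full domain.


Integrate each piece of the Radon-Nikodym derivative:
Step 1: integral_0^2 2.88 dx = 2.88*(2-0) = 2.88*2 = 5.76
Step 2: integral_2^5 0.69 dx = 0.69*(5-2) = 0.69*3 = 2.07
Step 3: integral_5^8 1.78 dx = 1.78*(8-5) = 1.78*3 = 5.34
Step 4: integral_8^12 2.14 dx = 2.14*(12-8) = 2.14*4 = 8.56
Total: 5.76 + 2.07 + 5.34 + 8.56 = 21.73


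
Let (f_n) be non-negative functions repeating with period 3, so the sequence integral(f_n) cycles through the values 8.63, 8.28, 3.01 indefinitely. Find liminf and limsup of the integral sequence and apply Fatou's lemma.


The sequence (integral(f_n)) is periodic with period 3, repeating the values 8.63, 8.28, 3.01 indefinitely.
Step 1: For a periodic sequence, every tail (a_m, a_(m+1), ...) contains all 3 period values infinitely often.
Step 2: Hence inf of every tail = min of the period values = min(8.63, 8.28, 3.01) = 3.01.
        liminf_n integral(f_n) = sup over m of (inf of tail from m) = 3.01.
Step 3: Similarly sup of every tail = max of the period values = 8.63.
        limsup_n integral(f_n) = 8.63.
Step 4: Fatou's lemma: integral(liminf_n f_n) <= liminf_n integral(f_n) = 3.01.
        So the integral of the pointwise liminf is at most 3.01.


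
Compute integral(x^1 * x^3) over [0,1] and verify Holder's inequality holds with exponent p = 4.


Step 1: Exact integral of f*g = integral(x^4, 0, 1) = 1/5
     = 0.2
Step 2: Holder bound with p=4, q=1.333333:
  ||f||_p = (integral x^4 dx)^(1/4) = (1/5)^(1/4) = 0.66874
  ||g||_q = (integral x^4 dx)^(1/1.333333) = (1/5)^(1/1.333333) = 0.29907
Step 3: Holder bound = ||f||_p * ||g||_q = 0.66874 * 0.29907 = 0.2
Verification: 0.2 <= 0.2 (Holder holds)


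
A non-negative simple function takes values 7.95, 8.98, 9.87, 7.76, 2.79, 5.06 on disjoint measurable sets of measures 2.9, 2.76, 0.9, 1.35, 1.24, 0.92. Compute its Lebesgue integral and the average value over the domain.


Step 1: Integral = sum(value_i * measure_i)
= 7.95*2.9 + 8.98*2.76 + 9.87*0.9 + 7.76*1.35 + 2.79*1.24 + 5.06*0.92
= 23.055 + 24.7848 + 8.883 + 10.476 + 3.4596 + 4.6552
= 75.3136
Step 2: Total measure of domain = 2.9 + 2.76 + 0.9 + 1.35 + 1.24 + 0.92 = 10.07
Step 3: Average value = 75.3136 / 10.07 = 7.479007


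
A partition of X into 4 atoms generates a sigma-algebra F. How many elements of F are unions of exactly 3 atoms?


Each element of F is a union of some subset of the 4 atoms.
Elements that are unions of exactly 3 atoms correspond to 3-element subsets of the 4 atoms.
Count = C(4, 3) = 4! / (3! * 1!) = 4.


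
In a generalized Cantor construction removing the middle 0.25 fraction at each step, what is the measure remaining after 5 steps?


Step 1: At each step, fraction remaining = 1 - 0.25 = 0.75
Step 2: After 5 steps, measure = (0.75)^5
Step 3: Computing the power step by step:
  After step 1: 0.75
  After step 2: 0.5625
  After step 3: 0.421875
  After step 4: 0.316406
  After step 5: 0.237305
Result = 0.237305


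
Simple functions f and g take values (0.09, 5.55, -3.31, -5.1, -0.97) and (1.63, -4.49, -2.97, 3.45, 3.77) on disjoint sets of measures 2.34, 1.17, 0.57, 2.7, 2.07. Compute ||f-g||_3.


Step 1: Compute differences f_i - g_i:
  0.09 - 1.63 = -1.54
  5.55 - -4.49 = 10.04
  -3.31 - -2.97 = -0.34
  -5.1 - 3.45 = -8.55
  -0.97 - 3.77 = -4.74
Step 2: Compute |diff|^3 * measure for each set:
  |-1.54|^3 * 2.34 = 3.652264 * 2.34 = 8.546298
  |10.04|^3 * 1.17 = 1012.048064 * 1.17 = 1184.096235
  |-0.34|^3 * 0.57 = 0.039304 * 0.57 = 0.022403
  |-8.55|^3 * 2.7 = 625.026375 * 2.7 = 1687.571213
  |-4.74|^3 * 2.07 = 106.496424 * 2.07 = 220.447598
Step 3: Sum = 3100.683746
Step 4: ||f-g||_3 = (3100.683746)^(1/3) = 14.582069


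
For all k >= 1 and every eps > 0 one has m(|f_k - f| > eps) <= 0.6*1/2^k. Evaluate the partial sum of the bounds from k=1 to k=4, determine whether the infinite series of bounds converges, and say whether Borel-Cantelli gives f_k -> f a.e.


Step 1: List the terms 0.6*1/2^k for k = 1 to 4:
  k=1: 0.3
  k=2: 0.15
  k=3: 0.075
  k=4: 0.0375
Step 2: Partial sum = 0.3 + 0.15 + 0.075 + 0.0375
     = 0.5625
Step 3: The full series sum_(k>=1) 0.6*1/2^k converges (geometric series with ratio 1/2 < 1; a constant multiple of a convergent series converges).
Step 4: Fix eps > 0. Since sum_k m(|f_k - f| > eps) < infinity, the Borel-Cantelli lemma gives
        m(limsup_k {|f_k - f| > eps}) = 0, i.e. for a.e. x, |f_k(x) - f(x)| <= eps for all large k.
        Applying this with eps = 1/j for j = 1, 2, ... and intersecting the countably many full-measure sets,
        for a.e. x we get limsup_k |f_k(x) - f(x)| <= 1/j for every j, hence f_k -> f almost everywhere.
Conclusion: series converges; Borel-Cantelli yields f_k -> f a.e.


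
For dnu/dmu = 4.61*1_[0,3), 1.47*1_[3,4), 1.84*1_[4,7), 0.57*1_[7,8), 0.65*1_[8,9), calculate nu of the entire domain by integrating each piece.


Integrate each piece of the Radon-Nikodym derivative:
Step 1: integral_0^3 4.61 dx = 4.61*(3-0) = 4.61*3 = 13.83
Step 2: integral_3^4 1.47 dx = 1.47*(4-3) = 1.47*1 = 1.47
Step 3: integral_4^7 1.84 dx = 1.84*(7-4) = 1.84*3 = 5.52
Step 4: integral_7^8 0.57 dx = 0.57*(8-7) = 0.57*1 = 0.57
Step 5: integral_8^9 0.65 dx = 0.65*(9-8) = 0.65*1 = 0.65
Total: 13.83 + 1.47 + 5.52 + 0.57 + 0.65 = 22.04


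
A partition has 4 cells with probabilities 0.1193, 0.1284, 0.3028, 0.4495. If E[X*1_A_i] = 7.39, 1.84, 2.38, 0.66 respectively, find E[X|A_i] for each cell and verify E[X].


For each cell A_i: E[X|A_i] = E[X*1_A_i] / P(A_i)
Step 1: E[X|A_1] = 7.39 / 0.1193 = 61.944677
Step 2: E[X|A_2] = 1.84 / 0.1284 = 14.330218
Step 3: E[X|A_3] = 2.38 / 0.3028 = 7.859974
Step 4: E[X|A_4] = 0.66 / 0.4495 = 1.468298
Verification: E[X] = sum E[X*1_A_i] = 7.39 + 1.84 + 2.38 + 0.66 = 12.27


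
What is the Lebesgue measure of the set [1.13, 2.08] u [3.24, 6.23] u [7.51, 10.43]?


For pairwise disjoint intervals, m(union) = sum of lengths.
= (2.08 - 1.13) + (6.23 - 3.24) + (10.43 - 7.51)
= 0.95 + 2.99 + 2.92
= 6.86


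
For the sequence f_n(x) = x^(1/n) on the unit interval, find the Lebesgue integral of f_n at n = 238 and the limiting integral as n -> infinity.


At n = 238: f_238(x) = x^(1/238).
Step 1: integral(x^(1/238), 0, 1) = [x^(1/238+1) / (1/238+1)] from 0 to 1
     = 1 / (1/238 + 1) = 1 / ((238+1)/238) = 238/(238+1)
     = 238/239 = 0.995816
Step 2: As n -> infinity, f_n(x) = x^(1/n) -> 1 for x in (0,1], and f_n is increasing in n.
By MCT, lim_n integral(f_n) = integral(lim_n f_n) = integral(1, 0, 1) = 1.
Step 3: Verify convergence: 238/239 = 0.995816 -> 1


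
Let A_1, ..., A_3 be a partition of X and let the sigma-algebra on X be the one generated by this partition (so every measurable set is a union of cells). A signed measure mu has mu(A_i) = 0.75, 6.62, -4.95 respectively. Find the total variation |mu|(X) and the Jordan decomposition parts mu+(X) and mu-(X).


Step 1: Every measurable set is a union of atoms (the cells / points), so a Hahn decomposition is
  obtained by grouping atoms by sign: P = union of atoms with mu > 0, N = union of the remaining atoms.
  Atoms in P (indices): 1, 2;  atoms in N (indices): 3
  Positive values: 0.75, 6.62
  Negative values: -4.95
Step 2: mu+(X) = mu(P) = sum of positive atom values = 7.37
Step 3: mu-(X) = -mu(N) = sum of |negative atom values| = 4.95
Step 4: |mu|(X) = mu+(X) + mu-(X) = 7.37 + 4.95 = 12.32


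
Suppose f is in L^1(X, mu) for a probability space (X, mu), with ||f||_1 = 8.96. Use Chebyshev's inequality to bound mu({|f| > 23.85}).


Chebyshev/Markov inequality: mu(|f| > eps) <= (||f||_p / eps)^p
Step 1: ||f||_1 / eps = 8.96 / 23.85 = 0.375681
Step 2: Raise to power p = 1:
  (0.375681)^1 = 0.375681
Step 3: Therefore mu(|f| > 23.85) <= 0.375681


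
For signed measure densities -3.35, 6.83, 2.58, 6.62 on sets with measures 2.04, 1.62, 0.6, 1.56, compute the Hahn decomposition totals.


Step 1: Compute signed measure on each set:
  Set 1: -3.35 * 2.04 = -6.834
  Set 2: 6.83 * 1.62 = 11.0646
  Set 3: 2.58 * 0.6 = 1.548
  Set 4: 6.62 * 1.56 = 10.3272
Step 2: Total signed measure = (-6.834) + (11.0646) + (1.548) + (10.3272)
     = 16.1058
Step 3: Positive part mu+(X) = sum of positive contributions = 22.9398
Step 4: Negative part mu-(X) = |sum of negative contributions| = 6.834


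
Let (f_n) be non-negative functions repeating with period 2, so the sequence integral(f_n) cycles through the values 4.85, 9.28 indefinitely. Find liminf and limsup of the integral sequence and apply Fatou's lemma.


The sequence (integral(f_n)) is periodic with period 2, repeating the values 4.85, 9.28 indefinitely.
Step 1: For a periodic sequence, every tail (a_m, a_(m+1), ...) contains all 2 period values infinitely often.
Step 2: Hence inf of every tail = min of the period values = min(4.85, 9.28) = 4.85.
        liminf_n integral(f_n) = sup over m of (inf of tail from m) = 4.85.
Step 3: Similarly sup of every tail = max of the period values = 9.28.
        limsup_n integral(f_n) = 9.28.
Step 4: Fatou's lemma: integral(liminf_n f_n) <= liminf_n integral(f_n) = 4.85.
        So the integral of the pointwise liminf is at most 4.85.


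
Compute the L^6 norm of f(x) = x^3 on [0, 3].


Step 1: ||f||_6 = (integral_0^3 |x^3|^6 dx)^(1/6)
     = (integral_0^3 x^18 dx)^(1/6)
Step 2: integral_0^3 x^18 dx = [x^19/(19)] from 0 to 3 = 3^19/19
     = 1162261467/19 = 6.117166e+07
Step 3: ||f||_6 = (6.117166e+07)^(1/6) = 19.849902


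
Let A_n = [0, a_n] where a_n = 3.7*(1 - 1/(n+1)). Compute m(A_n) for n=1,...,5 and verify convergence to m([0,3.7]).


By continuity of measure from below: if A_n increases to A, then m(A_n) -> m(A).
Here A = [0, 3.7], so m(A) = 3.7
Step 1: a_1 = 3.7*(1 - 1/2) = 1.85, m(A_1) = 1.85
Step 2: a_2 = 3.7*(1 - 1/3) = 2.4667, m(A_2) = 2.4667
Step 3: a_3 = 3.7*(1 - 1/4) = 2.775, m(A_3) = 2.775
Step 4: a_4 = 3.7*(1 - 1/5) = 2.96, m(A_4) = 2.96
Step 5: a_5 = 3.7*(1 - 1/6) = 3.0833, m(A_5) = 3.0833
Limit: m(A_n) -> m([0,3.7]) = 3.7


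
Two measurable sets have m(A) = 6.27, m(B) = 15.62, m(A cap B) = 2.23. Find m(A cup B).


By inclusion-exclusion: m(A u B) = m(A) + m(B) - m(A n B)
= 6.27 + 15.62 - 2.23
= 19.66


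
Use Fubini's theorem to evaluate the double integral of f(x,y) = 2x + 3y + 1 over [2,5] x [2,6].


By Fubini, integrate in x first, then y.
Step 1: Fix y, integrate over x in [2,5]:
  integral(2x + 3y + 1, x=2..5)
  = 2*(5^2 - 2^2)/2 + (3y + 1)*(5 - 2)
  = 21 + (3y + 1)*3
  = 21 + 9y + 3
  = 24 + 9y
Step 2: Integrate over y in [2,6]:
  integral(24 + 9y, y=2..6)
  = 24*4 + 9*(6^2 - 2^2)/2
  = 96 + 144
  = 240


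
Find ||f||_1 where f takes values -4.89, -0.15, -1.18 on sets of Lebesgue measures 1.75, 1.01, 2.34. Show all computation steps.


Step 1: Compute |f_i|^1 for each value:
  |-4.89|^1 = 4.89
  |-0.15|^1 = 0.15
  |-1.18|^1 = 1.18
Step 2: Multiply by measures and sum:
  4.89 * 1.75 = 8.5575
  0.15 * 1.01 = 0.1515
  1.18 * 2.34 = 2.7612
Sum = 8.5575 + 0.1515 + 2.7612 = 11.4702
Step 3: Take the p-th root:
||f||_1 = (11.4702)^(1/1) = 11.4702


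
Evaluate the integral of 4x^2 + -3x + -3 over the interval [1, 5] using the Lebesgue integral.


The Lebesgue integral of a Riemann-integrable function agrees with the Riemann integral.
Antiderivative F(x) = (4/3)x^3 + (-3/2)x^2 + -3x
F(5) = (4/3)*5^3 + (-3/2)*5^2 + -3*5
     = (4/3)*125 + (-3/2)*25 + -3*5
     = 166.666667 + -37.5 + -15
     = 114.166667
F(1) = -3.166667
Integral = F(5) - F(1) = 114.166667 - -3.166667 = 117.333333


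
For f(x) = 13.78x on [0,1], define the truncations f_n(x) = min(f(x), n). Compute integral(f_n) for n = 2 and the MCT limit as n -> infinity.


f(x) = 13.78x on [0,1]; f_n(x) = min(13.78x, n). At n = 2:
Step 1: f(x) reaches 2 at x = 2/13.78 = 0.145138
Step 2: integral(f_2) = integral(13.78x, 0, 0.145138) + integral(2, 0.145138, 1)
       = 13.78*0.145138^2/2 + 2*(1 - 0.145138)
       = 0.145138 + 1.709724
       = 1.854862
Step 3: As n -> infinity, f_n increases to f, so by MCT integral(f_n) -> integral(f) = 13.78/2 = 6.89.
Convergence: integral(f_2) = 1.854862 -> 6.89 as n -> infinity


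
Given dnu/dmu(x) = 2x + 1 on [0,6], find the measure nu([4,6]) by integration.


nu(A) = integral_A (dnu/dmu) dmu = integral_4^6 (2x + 1) dx
Step 1: Antiderivative F(x) = (2/2)x^2 + 1x
Step 2: F(6) = (2/2)*6^2 + 1*6 = 36 + 6 = 42
Step 3: F(4) = (2/2)*4^2 + 1*4 = 16 + 4 = 20
Step 4: nu([4,6]) = F(6) - F(4) = 42 - 20 = 22


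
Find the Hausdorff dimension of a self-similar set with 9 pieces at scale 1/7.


For a self-similar set with N copies scaled by 1/r:
dim_H = log(N)/log(r) = log(9)/log(7)
= 2.197225/1.94591
= 1.12915


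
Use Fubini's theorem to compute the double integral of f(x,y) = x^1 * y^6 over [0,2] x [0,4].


By Fubini's theorem, the double integral factors as a product of single integrals:
Step 1: integral_0^2 x^1 dx = [x^2/2] from 0 to 2
     = 2^2/2 = 2
Step 2: integral_0^4 y^6 dy = [y^7/7] from 0 to 4
     = 4^7/7 = 2340.571429
Step 3: Double integral = 2 * 2340.571429 = 4681.142857


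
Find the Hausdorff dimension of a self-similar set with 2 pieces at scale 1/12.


For a self-similar set with N copies scaled by 1/r:
dim_H = log(N)/log(r) = log(2)/log(12)
= 0.693147/2.484907
= 0.278943


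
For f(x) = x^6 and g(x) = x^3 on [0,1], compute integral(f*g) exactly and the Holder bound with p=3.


Step 1: Exact integral of f*g = integral(x^9, 0, 1) = 1/10
     = 0.1
Step 2: Holder bound with p=3, q=1.5:
  ||f||_p = (integral x^18 dx)^(1/3) = (1/19)^(1/3) = 0.374756
  ||g||_q = (integral x^4.5 dx)^(1/1.5) = (1/5.5)^(1/1.5) = 0.320941
Step 3: Holder bound = ||f||_p * ||g||_q = 0.374756 * 0.320941 = 0.120275
Verification: 0.1 <= 0.120275 (Holder holds)


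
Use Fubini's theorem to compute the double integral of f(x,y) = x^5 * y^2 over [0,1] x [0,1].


By Fubini's theorem, the double integral factors as a product of single integrals:
Step 1: integral_0^1 x^5 dx = [x^6/6] from 0 to 1
     = 1^6/6 = 0.166667
Step 2: integral_0^1 y^2 dy = [y^3/3] from 0 to 1
     = 1^3/3 = 0.333333
Step 3: Double integral = 0.166667 * 0.333333 = 0.055556


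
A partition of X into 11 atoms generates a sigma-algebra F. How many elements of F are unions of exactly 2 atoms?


Each element of F is a union of some subset of the 11 atoms.
Elements that are unions of exactly 2 atoms correspond to 2-element subsets of the 11 atoms.
Count = C(11, 2) = 11! / (2! * 9!) = 55.


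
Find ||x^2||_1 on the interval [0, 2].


Step 1: ||f||_1 = (integral_0^2 |x^2|^1 dx)^(1/1)
     = (integral_0^2 x^2 dx)^(1/1)
Step 2: integral_0^2 x^2 dx = [x^3/(3)] from 0 to 2 = 2^3/3
     = 8/3 = 2.666667
Step 3: ||f||_1 = (2.666667)^(1/1) = 2.666667


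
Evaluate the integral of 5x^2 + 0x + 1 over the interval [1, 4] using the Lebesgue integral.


The Lebesgue integral of a Riemann-integrable function agrees with the Riemann integral.
Antiderivative F(x) = (5/3)x^3 + (0/2)x^2 + 1x
F(4) = (5/3)*4^3 + (0/2)*4^2 + 1*4
     = (5/3)*64 + (0/2)*16 + 1*4
     = 106.666667 + 0.0 + 4
     = 110.666667
F(1) = 2.666667
Integral = F(4) - F(1) = 110.666667 - 2.666667 = 108


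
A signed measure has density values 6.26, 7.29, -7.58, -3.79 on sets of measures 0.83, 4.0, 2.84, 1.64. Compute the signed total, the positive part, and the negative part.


Step 1: Compute signed measure on each set:
  Set 1: 6.26 * 0.83 = 5.1958
  Set 2: 7.29 * 4.0 = 29.16
  Set 3: -7.58 * 2.84 = -21.5272
  Set 4: -3.79 * 1.64 = -6.2156
Step 2: Total signed measure = (5.1958) + (29.16) + (-21.5272) + (-6.2156)
     = 6.613
Step 3: Positive part mu+(X) = sum of positive contributions = 34.3558
Step 4: Negative part mu-(X) = |sum of negative contributions| = 27.7428


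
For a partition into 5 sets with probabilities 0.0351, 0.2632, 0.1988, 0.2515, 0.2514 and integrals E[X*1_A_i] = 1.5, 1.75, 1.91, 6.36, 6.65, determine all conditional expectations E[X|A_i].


For each cell A_i: E[X|A_i] = E[X*1_A_i] / P(A_i)
Step 1: E[X|A_1] = 1.5 / 0.0351 = 42.735043
Step 2: E[X|A_2] = 1.75 / 0.2632 = 6.648936
Step 3: E[X|A_3] = 1.91 / 0.1988 = 9.607646
Step 4: E[X|A_4] = 6.36 / 0.2515 = 25.28827
Step 5: E[X|A_5] = 6.65 / 0.2514 = 26.45187
Verification: E[X] = sum E[X*1_A_i] = 1.5 + 1.75 + 1.91 + 6.36 + 6.65 = 18.17


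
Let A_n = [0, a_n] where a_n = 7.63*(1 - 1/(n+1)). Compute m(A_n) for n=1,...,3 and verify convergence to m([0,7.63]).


By continuity of measure from below: if A_n increases to A, then m(A_n) -> m(A).
Here A = [0, 7.63], so m(A) = 7.63
Step 1: a_1 = 7.63*(1 - 1/2) = 3.815, m(A_1) = 3.815
Step 2: a_2 = 7.63*(1 - 1/3) = 5.0867, m(A_2) = 5.0867
Step 3: a_3 = 7.63*(1 - 1/4) = 5.7225, m(A_3) = 5.7225
Limit: m(A_n) -> m([0,7.63]) = 7.63


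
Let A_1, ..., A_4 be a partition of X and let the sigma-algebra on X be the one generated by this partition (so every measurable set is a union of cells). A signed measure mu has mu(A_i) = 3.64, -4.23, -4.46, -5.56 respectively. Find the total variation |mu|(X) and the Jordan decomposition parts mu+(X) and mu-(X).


Step 1: Every measurable set is a union of atoms (the cells / points), so a Hahn decomposition is
  obtained by grouping atoms by sign: P = union of atoms with mu > 0, N = union of the remaining atoms.
  Atoms in P (indices): 1;  atoms in N (indices): 2, 3, 4
  Positive values: 3.64
  Negative values: -4.23, -4.46, -5.56
Step 2: mu+(X) = mu(P) = sum of positive atom values = 3.64
Step 3: mu-(X) = -mu(N) = sum of |negative atom values| = 14.25
Step 4: |mu|(X) = mu+(X) + mu-(X) = 3.64 + 14.25 = 17.89
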